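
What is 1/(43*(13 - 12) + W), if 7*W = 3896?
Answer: 7/4197 ≈ 0.0016679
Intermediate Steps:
W = 3896/7 (W = (⅐)*3896 = 3896/7 ≈ 556.57)
1/(43*(13 - 12) + W) = 1/(43*(13 - 12) + 3896/7) = 1/(43*1 + 3896/7) = 1/(43 + 3896/7) = 1/(4197/7) = 7/4197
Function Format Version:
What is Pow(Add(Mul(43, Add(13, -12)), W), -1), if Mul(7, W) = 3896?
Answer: Rational(7, 4197) ≈ 0.0016679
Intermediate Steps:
W = Rational(3896, 7) (W = Mul(Rational(1, 7), 3896) = Rational(3896, 7) ≈ 556.57)
Pow(Add(Mul(43, Add(13, -12)), W), -1) = Pow(Add(Mul(43, Add(13, -12)), Rational(3896, 7)), -1) = Pow(Add(Mul(43, 1), Rational(3896, 7)), -1) = Pow(Add(43, Rational(3896, 7)), -1) = Pow(Rational(4197, 7), -1) = Rational(7, 4197)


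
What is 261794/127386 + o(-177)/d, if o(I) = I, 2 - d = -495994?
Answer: 21637704917/10530491076 ≈ 2.0548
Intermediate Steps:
d = 495996 (d = 2 - 1*(-495994) = 2 + 495994 = 495996)
261794/127386 + o(-177)/d = 261794/127386 - 177/495996 = 261794*(1/127386) - 177*1/495996 = 130897/63693 - 59/165332 = 21637704917/10530491076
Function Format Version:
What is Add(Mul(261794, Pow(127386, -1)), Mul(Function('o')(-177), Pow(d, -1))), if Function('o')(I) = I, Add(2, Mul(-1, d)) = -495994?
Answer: Rational(21637704917, 10530491076) ≈ 2.0548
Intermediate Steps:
d = 495996 (d = Add(2, Mul(-1, -495994)) = Add(2, 495994) = 495996)
Add(Mul(261794, Pow(127386, -1)), Mul(Function('o')(-177), Pow(d, -1))) = Add(Mul(261794, Pow(127386, -1)), Mul(-177, Pow(495996, -1))) = Add(Mul(261794, Rational(1, 127386)), Mul(-177, Rational(1, 495996))) = Add(Rational(130897, 63693), Rational(-59, 165332)) = Rational(21637704917, 10530491076)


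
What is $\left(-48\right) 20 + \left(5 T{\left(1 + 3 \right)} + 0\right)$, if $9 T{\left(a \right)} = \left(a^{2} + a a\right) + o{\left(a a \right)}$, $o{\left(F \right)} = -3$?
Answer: $- \frac{8495}{9} \approx -943.89$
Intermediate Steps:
$T{\left(a \right)} = - \frac{1}{3} + \frac{2 a^{2}}{9}$ ($T{\left(a \right)} = \frac{\left(a^{2} + a a\right) - 3}{9} = \frac{\left(a^{2} + a^{2}\right) - 3}{9} = \frac{2 a^{2} - 3}{9} = \frac{-3 + 2 a^{2}}{9} = - \frac{1}{3} + \frac{2 a^{2}}{9}$)
$\left(-48\right) 20 + \left(5 T{\left(1 + 3 \right)} + 0\right) = \left(-48\right) 20 + \left(5 \left(- \frac{1}{3} + \frac{2 \left(1 + 3\right)^{2}}{9}\right) + 0\right) = -960 + \left(5 \left(- \frac{1}{3} + \frac{2 \cdot 4^{2}}{9}\right) + 0\right) = -960 + \left(5 \left(- \frac{1}{3} + \frac{2}{9} \cdot 16\right) + 0\right) = -960 + \left(5 \left(- \frac{1}{3} + \frac{32}{9}\right) + 0\right) = -960 + \left(5 \cdot \frac{29}{9} + 0\right) = -960 + \left(\frac{145}{9} + 0\right) = -960 + \frac{145}{9} = - \frac{8495}{9}$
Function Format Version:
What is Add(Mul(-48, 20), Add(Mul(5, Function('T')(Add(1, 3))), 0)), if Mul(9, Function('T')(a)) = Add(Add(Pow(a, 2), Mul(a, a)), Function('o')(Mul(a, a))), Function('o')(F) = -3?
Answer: Rational(-8495, 9) ≈ -943.89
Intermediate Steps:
Function('T')(a) = Add(Rational(-1, 3), Mul(Rational(2, 9), Pow(a, 2))) (Function('T')(a) = Mul(Rational(1, 9), Add(Add(Pow(a, 2), Mul(a, a)), -3)) = Mul(Rational(1, 9), Add(Add(Pow(a, 2), Pow(a, 2)), -3)) = Mul(Rational(1, 9), Add(Mul(2, Pow(a, 2)), -3)) = Mul(Rational(1, 9), Add(-3, Mul(2, Pow(a, 2)))) = Add(Rational(-1, 3), Mul(Rational(2, 9), Pow(a, 2))))
Add(Mul(-48, 20), Add(Mul(5, Function('T')(Add(1, 3))), 0)) = Add(Mul(-48, 20), Add(Mul(5, Add(Rational(-1, 3), Mul(Rational(2, 9), Pow(Add(1, 3), 2)))), 0)) = Add(-960, Add(Mul(5, Add(Rational(-1, 3), Mul(Rational(2, 9), Pow(4, 2)))), 0)) = Add(-960, Add(Mul(5, Add(Rational(-1, 3), Mul(Rational(2, 9), 16))), 0)) = Add(-960, Add(Mul(5, Add(Rational(-1, 3), Rational(32, 9))), 0)) = Add(-960, Add(Mul(5, Rational(29, 9)), 0)) = Add(-960, Add(Rational(145, 9), 0)) = Add(-960, Rational(145, 9)) = Rational(-8495, 9)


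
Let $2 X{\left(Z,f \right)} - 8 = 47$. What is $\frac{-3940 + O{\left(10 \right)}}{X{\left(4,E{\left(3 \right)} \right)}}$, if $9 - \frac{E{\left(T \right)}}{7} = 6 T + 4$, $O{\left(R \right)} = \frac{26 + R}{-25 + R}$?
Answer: $- \frac{3584}{25} \approx -143.36$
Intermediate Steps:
$O{\left(R \right)} = \frac{26 + R}{-25 + R}$
$E{\left(T \right)} = 35 - 42 T$ ($E{\left(T \right)} = 63 - 7 \left(6 T + 4\right) = 63 - 7 \left(4 + 6 T\right) = 63 - \left(28 + 42 T\right) = 35 - 42 T$)
$X{\left(Z,f \right)} = \frac{55}{2}$ ($X{\left(Z,f \right)} = 4 + \frac{1}{2} \cdot 47 = 4 + \frac{47}{2} = \frac{55}{2}$)
$\frac{-3940 + O{\left(10 \right)}}{X{\left(4,E{\left(3 \right)} \right)}} = \frac{-3940 + \frac{26 + 10}{-25 + 10}}{\frac{55}{2}} = \left(-3940 + \frac{1}{-15} \cdot 36\right) \frac{2}{55} = \left(-3940 - \frac{12}{5}\right) \frac{2}{55} = \left(- \frac{19712}{5}\right) \frac{2}{55} = - \frac{3584}{25}$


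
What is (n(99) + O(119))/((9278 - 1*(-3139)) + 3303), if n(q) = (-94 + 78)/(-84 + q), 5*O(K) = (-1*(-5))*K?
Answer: 1769/235800 ≈ 0.0075021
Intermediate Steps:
O(K) = K (O(K) = ((-1*(-5))*K)/5 = (5*K)/5 = K)
n(q) = -16/(-84 + q)
(n(99) + O(119))/((9278 - 1*(-3139)) + 3303) = (-16/(-84 + 99) + 119)/((9278 - 1*(-3139)) + 3303) = (-16/15 + 119)/((9278 + 3139) + 3303) = (-16*1/15 + 119)/(12417 + 3303) = (-16/15 + 119)/15720 = (1769/15)*(1/15720) = 1769/235800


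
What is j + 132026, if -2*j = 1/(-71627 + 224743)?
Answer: 40430586031/306232 ≈ 1.3203e+5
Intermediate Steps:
j = -1/306232 (j = -1/(2*(-71627 + 224743)) = -½/153116 = -½*1/153116 = -1/306232 ≈ -3.2655e-6)
j + 132026 = -1/306232 + 132026 = 40430586031/306232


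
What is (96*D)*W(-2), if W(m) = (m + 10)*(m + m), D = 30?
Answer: -92160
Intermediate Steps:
W(m) = 2*m*(10 + m) (W(m) = (10 + m)*(2*m) = 2*m*(10 + m))
(96*D)*W(-2) = (96*30)*(2*(-2)*(10 - 2)) = 2880*(2*(-2)*8) = 2880*(-32) = -92160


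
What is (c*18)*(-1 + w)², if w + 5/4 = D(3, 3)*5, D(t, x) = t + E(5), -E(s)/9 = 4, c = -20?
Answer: -20140245/2 ≈ -1.0070e+7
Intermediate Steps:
E(s) = -36 (E(s) = -9*4 = -36)
D(t, x) = -36 + t (D(t, x) = t - 36 = -36 + t)
w = -665/4 (w = -5/4 + (-36 + 3)*5 = -5/4 - 33*5 = -5/4 - 165 = -665/4 ≈ -166.25)
(c*18)*(-1 + w)² = (-20*18)*(-1 - 665/4)² = -360*(-669/4)² = -360*447561/16 = -20140245/2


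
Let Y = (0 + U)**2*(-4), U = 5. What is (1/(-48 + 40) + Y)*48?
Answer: -4806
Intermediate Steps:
Y = -100 (Y = (0 + 5)**2*(-4) = 5**2*(-4) = 25*(-4) = -100)
(1/(-48 + 40) + Y)*48 = (1/(-48 + 40) - 100)*48 = (1/(-8) - 100)*48 = (-1/8 - 100)*48 = -801/8*48 = -4806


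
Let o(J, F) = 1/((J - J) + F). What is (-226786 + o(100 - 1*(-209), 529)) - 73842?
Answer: -159032211/529 ≈ -3.0063e+5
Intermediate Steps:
o(J, F) = 1/F (o(J, F) = 1/(0 + F) = 1/F)
(-226786 + o(100 - 1*(-209), 529)) - 73842 = (-226786 + 1/529) - 73842 = -119969793/529 - 73842 = -159032211/529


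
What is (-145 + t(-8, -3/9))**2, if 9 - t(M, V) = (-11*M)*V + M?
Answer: 87616/9 ≈ 9735.1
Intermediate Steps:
t(M, V) = 9 - M + 11*M*V (t(M, V) = 9 - ((-11*M)*V + M) = 9 - (-11*M*V + M) = 9 - (M - 11*M*V) = 9 + (-M + 11*M*V) = 9 - M + 11*M*V)
(-145 + t(-8, -3/9))**2 = (-145 + (9 - 1*(-8) + 11*(-8)*(-3/9)))**2 = (-145 + (9 + 8 + 11*(-8)*(-3*1/9)))**2 = (-145 + (9 + 8 + 11*(-8)*(-1/3)))**2 = (-145 + (9 + 8 + 88/3))**2 = (-145 + 139/3)**2 = (-296/3)**2 = 87616/9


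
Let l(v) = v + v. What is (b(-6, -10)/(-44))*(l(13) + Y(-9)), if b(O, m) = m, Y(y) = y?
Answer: 85/22 ≈ 3.8636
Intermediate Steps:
l(v) = 2*v
(b(-6, -10)/(-44))*(l(13) + Y(-9)) = (-10/(-44))*(2*13 - 9) = (-10*(-1/44))*(26 - 9) = (5/22)*17 = 85/22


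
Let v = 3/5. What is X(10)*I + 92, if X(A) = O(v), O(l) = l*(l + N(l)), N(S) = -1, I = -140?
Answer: 628/5 ≈ 125.60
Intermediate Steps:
v = ⅗ (v = 3*(⅕) = ⅗ ≈ 0.60000)
O(l) = l*(-1 + l) (O(l) = l*(l - 1) = l*(-1 + l))
X(A) = -6/25 (X(A) = 3*(-1 + ⅗)/5 = (⅗)*(-⅖) = -6/25)
X(10)*I + 92 = -6/25*(-140) + 92 = 168/5 + 92 = 628/5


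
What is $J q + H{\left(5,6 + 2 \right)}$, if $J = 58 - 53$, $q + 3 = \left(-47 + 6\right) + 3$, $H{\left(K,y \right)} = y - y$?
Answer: $-205$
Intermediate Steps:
$H{\left(K,y \right)} = 0$
$q = -41$ ($q = -3 + \left(\left(-47 + 6\right) + 3\right) = -3 + \left(-41 + 3\right) = -3 - 38 = -41$)
$J = 5$
$J q + H{\left(5,6 + 2 \right)} = 5 \left(-41\right) + 0 = -205 + 0 = -205$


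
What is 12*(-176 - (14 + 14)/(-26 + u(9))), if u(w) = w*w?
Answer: -116496/55 ≈ -2118.1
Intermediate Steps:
u(w) = w²
12*(-176 - (14 + 14)/(-26 + u(9))) = 12*(-176 - (14 + 14)/(-26 + 9²)) = 12*(-176 - 28/(-26 + 81)) = 12*(-176 - 28/55) = 12*(-9708/55) = -116496/55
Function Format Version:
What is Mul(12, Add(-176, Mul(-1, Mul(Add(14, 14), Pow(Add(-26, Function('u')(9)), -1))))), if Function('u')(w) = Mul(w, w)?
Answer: Rational(-116496, 55) ≈ -2118.1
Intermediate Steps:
Function('u')(w) = Pow(w, 2)
Mul(12, Add(-176, Mul(-1, Mul(Add(14, 14), Pow(Add(-26, Function('u')(9)), -1))))) = Mul(12, Add(-176, Mul(-1, Mul(Add(14, 14), Pow(Add(-26, Pow(9, 2)), -1))))) = Mul(12, Add(-176, Mul(-1, Mul(28, Pow(Add(-26, 81), -1))))) = Mul(12, Add(-176, Mul(-1, Mul(28, Pow(55, -1))))) = Mul(12, Add(-176, Mul(-1, Mul(28, Rational(1, 55))))) = Mul(12, Add(-176, Mul(-1, Rational(28, 55)))) = Mul(12, Add(-176, Rational(-28, 55))) = Mul(12, Rational(-9708, 55)) = Rational(-116496, 55)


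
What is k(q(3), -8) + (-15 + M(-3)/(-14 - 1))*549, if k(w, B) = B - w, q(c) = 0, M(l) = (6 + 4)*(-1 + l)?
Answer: -6779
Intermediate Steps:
M(l) = -10 + 10*l (M(l) = 10*(-1 + l) = -10 + 10*l)
k(q(3), -8) + (-15 + M(-3)/(-14 - 1))*549 = (-8 - 1*0) + (-15 + (-10 + 10*(-3))/(-14 - 1))*549 = (-8 + 0) + (-15 + (-10 - 30)/(-15))*549 = -8 + (-15 - 40*(-1/15))*549 = -8 + (-15 + 8/3)*549 = -8 - 37/3*549 = -8 - 6771 = -6779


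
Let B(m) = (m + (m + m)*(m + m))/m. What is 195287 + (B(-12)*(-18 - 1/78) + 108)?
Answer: 15306845/78 ≈ 1.9624e+5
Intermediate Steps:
B(m) = (m + 4*m²)/m (B(m) = (m + (2*m)*(2*m))/m = (m + 4*m²)/m)
195287 + (B(-12)*(-18 - 1/78) + 108) = 195287 + ((1 + 4*(-12))*(-18 - 1/78) + 108) = 195287 + ((1 - 48)*(-18 - 1*1/78) + 108) = 195287 + (-47*(-18 - 1/78) + 108) = 195287 + (-47*(-1405/78) + 108) = 195287 + (66035/78 + 108) = 195287 + 74459/78 = 15306845/78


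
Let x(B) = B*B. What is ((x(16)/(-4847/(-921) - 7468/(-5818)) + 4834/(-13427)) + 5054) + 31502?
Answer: 8617890871589554/235495307099 ≈ 36595.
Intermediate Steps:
x(B) = B**2
((x(16)/(-4847/(-921) - 7468/(-5818)) + 4834/(-13427)) + 5054) + 31502 = ((16**2/(-4847/(-921) - 7468/(-5818)) + 4834/(-13427)) + 5054) + 31502 = ((256/(-4847*(-1/921) - 7468*(-1/5818)) + 4834*(-1/13427)) + 5054) + 31502 = ((256/(4847/921 + 3734/2909) - 4834/13427) + 5054) + 31502 = ((256/(17538937/2679189) - 4834/13427) + 5054) + 31502 = ((256*(2679189/17538937) - 4834/13427) + 5054) + 31502 = ((685872384/17538937 - 4834/13427) + 5054) + 31502 = (9124425278510/235495307099 + 5054) + 31502 = 1199317707356856/235495307099 + 31502 = 8617890871589554/235495307099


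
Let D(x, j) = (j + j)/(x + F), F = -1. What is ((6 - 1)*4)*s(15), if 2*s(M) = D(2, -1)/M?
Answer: -4/3 ≈ -1.3333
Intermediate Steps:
D(x, j) = 2*j/(-1 + x) (D(x, j) = (j + j)/(x - 1) = (2*j)/(-1 + x) = 2*j/(-1 + x))
s(M) = -1/M (s(M) = ((2*(-1)/(-1 + 2))/M)/2 = ((2*(-1)/1)/M)/2 = ((2*(-1)*1)/M)/2 = (-2/M)/2 = -1/M)
((6 - 1)*4)*s(15) = ((6 - 1)*4)*(-1/15) = (5*4)*(-1*1/15) = 20*(-1/15) = -4/3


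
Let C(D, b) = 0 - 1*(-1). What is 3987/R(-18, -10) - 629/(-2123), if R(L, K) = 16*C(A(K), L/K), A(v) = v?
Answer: 8474465/33968 ≈ 249.48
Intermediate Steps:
C(D, b) = 1 (C(D, b) = 0 + 1 = 1)
R(L, K) = 16 (R(L, K) = 16*1 = 16)
3987/R(-18, -10) - 629/(-2123) = 3987/16 - 629/(-2123) = 3987*(1/16) - 629*(-1/2123) = 3987/16 + 629/2123 = 8474465/33968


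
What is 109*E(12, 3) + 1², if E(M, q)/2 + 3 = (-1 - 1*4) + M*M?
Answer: 29649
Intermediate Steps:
E(M, q) = -16 + 2*M² (E(M, q) = -6 + 2*((-1 - 1*4) + M*M) = -6 + 2*((-1 - 4) + M²) = -6 + 2*(-5 + M²) = -6 + (-10 + 2*M²) = -16 + 2*M²)
109*E(12, 3) + 1² = 109*(-16 + 2*12²) + 1² = 109*(-16 + 2*144) + 1 = 109*(-16 + 288) + 1 = 109*272 + 1 = 29648 + 1 = 29649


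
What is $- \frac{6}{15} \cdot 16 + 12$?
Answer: $\frac{28}{5} \approx 5.6$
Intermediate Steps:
$- \frac{6}{15} \cdot 16 + 12 = \left(-6\right) \frac{1}{15} \cdot 16 + 12 = \left(- \frac{2}{5}\right) 16 + 12 = - \frac{32}{5} + 12 = \frac{28}{5}$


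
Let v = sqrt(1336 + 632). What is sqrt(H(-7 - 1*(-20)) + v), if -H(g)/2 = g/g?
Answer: sqrt(-2 + 4*sqrt(123)) ≈ 6.5086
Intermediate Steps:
H(g) = -2 (H(g) = -2*g/g = -2*1 = -2)
v = 4*sqrt(123) (v = sqrt(1968) = 4*sqrt(123) ≈ 44.362)
sqrt(H(-7 - 1*(-20)) + v) = sqrt(-2 + 4*sqrt(123))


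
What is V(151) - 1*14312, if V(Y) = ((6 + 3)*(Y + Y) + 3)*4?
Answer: -3428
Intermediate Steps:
V(Y) = 12 + 72*Y (V(Y) = (9*(2*Y) + 3)*4 = (18*Y + 3)*4 = (3 + 18*Y)*4 = 12 + 72*Y)
V(151) - 1*14312 = (12 + 72*151) - 1*14312 = (12 + 10872) - 14312 = 10884 - 14312 = -3428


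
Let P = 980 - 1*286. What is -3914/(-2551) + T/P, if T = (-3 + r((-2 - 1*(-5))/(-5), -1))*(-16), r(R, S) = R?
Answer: 7158134/4425985 ≈ 1.6173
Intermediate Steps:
P = 694 (P = 980 - 286 = 694)
T = 288/5 (T = (-3 + (-2 - 1*(-5))/(-5))*(-16) = (-3 + (-2 + 5)*(-1/5))*(-16) = (-3 + 3*(-1/5))*(-16) = (-3 - 3/5)*(-16) = -18/5*(-16) = 288/5 ≈ 57.600)
-3914/(-2551) + T/P = -3914/(-2551) + (288/5)/694 = -3914*(-1/2551) + (288/5)*(1/694) = 3914/2551 + 144/1735 = 7158134/4425985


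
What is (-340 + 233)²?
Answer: 11449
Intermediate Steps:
(-340 + 233)² = (-107)² = 11449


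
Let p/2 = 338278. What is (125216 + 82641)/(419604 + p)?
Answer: 15989/84320 ≈ 0.18962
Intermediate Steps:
p = 676556 (p = 2*338278 = 676556)
(125216 + 82641)/(419604 + p) = (125216 + 82641)/(419604 + 676556) = 207857/1096160 = 207857*(1/1096160) = 15989/84320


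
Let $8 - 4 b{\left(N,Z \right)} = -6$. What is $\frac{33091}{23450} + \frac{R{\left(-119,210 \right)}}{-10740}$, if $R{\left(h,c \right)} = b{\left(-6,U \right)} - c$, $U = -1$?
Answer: $\frac{72047953}{50370600} \approx 1.4304$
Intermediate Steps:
$b{\left(N,Z \right)} = \frac{7}{2}$ ($b{\left(N,Z \right)} = 2 - - \frac{3}{2} = 2 + \frac{3}{2} = \frac{7}{2}$)
$R{\left(h,c \right)} = \frac{7}{2} - c$
$\frac{33091}{23450} + \frac{R{\left(-119,210 \right)}}{-10740} = \frac{33091}{23450} + \frac{\frac{7}{2} - 210}{-10740} = 33091 \cdot \frac{1}{23450} + \left(\frac{7}{2} - 210\right) \left(- \frac{1}{10740}\right) = \frac{33091}{23450} - - \frac{413}{21480} = \frac{33091}{23450} + \frac{413}{21480} = \frac{72047953}{50370600}$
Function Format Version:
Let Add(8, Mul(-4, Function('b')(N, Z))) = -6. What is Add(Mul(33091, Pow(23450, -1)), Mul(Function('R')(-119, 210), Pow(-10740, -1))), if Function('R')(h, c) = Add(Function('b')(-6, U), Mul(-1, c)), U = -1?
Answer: Rational(72047953, 50370600) ≈ 1.4304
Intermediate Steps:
Function('b')(N, Z) = Rational(7, 2) (Function('b')(N, Z) = Add(2, Mul(Rational(-1, 4), -6)) = Add(2, Rational(3, 2)) = Rational(7, 2))
Function('R')(h, c) = Add(Rational(7, 2), Mul(-1, c))
Add(Mul(33091, Pow(23450, -1)), Mul(Function('R')(-119, 210), Pow(-10740, -1))) = Add(Mul(33091, Pow(23450, -1)), Mul(Add(Rational(7, 2), Mul(-1, 210)), Pow(-10740, -1))) = Add(Mul(33091, Rational(1, 23450)), Mul(Add(Rational(7, 2), -210), Rational(-1, 10740))) = Add(Rational(33091, 23450), Mul(Rational(-413, 2), Rational(-1, 10740))) = Add(Rational(33091, 23450), Rational(413, 21480)) = Rational(72047953, 50370600)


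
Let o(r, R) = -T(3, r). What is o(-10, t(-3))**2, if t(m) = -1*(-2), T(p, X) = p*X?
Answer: 900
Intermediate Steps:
T(p, X) = X*p
t(m) = 2
o(r, R) = -3*r (o(r, R) = -r*3 = -3*r)
o(-10, t(-3))**2 = (-3*(-10))**2 = 30**2 = 900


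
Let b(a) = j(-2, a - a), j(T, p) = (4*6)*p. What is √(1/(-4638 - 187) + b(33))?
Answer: I*√193/965 ≈ 0.014396*I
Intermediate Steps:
j(T, p) = 24*p
b(a) = 0 (b(a) = 24*(a - a) = 24*0 = 0)
√(1/(-4638 - 187) + b(33)) = √(1/(-4638 - 187) + 0) = √(1/(-4825) + 0) = √(-1/4825 + 0) = √(-1/4825) = I*√193/965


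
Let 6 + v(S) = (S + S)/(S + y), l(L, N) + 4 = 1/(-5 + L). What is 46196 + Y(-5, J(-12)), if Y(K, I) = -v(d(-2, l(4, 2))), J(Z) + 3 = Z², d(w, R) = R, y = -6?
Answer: 508212/11 ≈ 46201.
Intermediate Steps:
l(L, N) = -4 + 1/(-5 + L)
v(S) = -6 + 2*S/(-6 + S) (v(S) = -6 + (S + S)/(S - 6) = -6 + (2*S)/(-6 + S) = -6 + 2*S/(-6 + S))
J(Z) = -3 + Z²
Y(K, I) = 56/11 (Y(K, I) = -4*(9 - (21 - 4*4)/(-5 + 4))/(-6 + (21 - 4*4)/(-5 + 4)) = -4*(9 - (21 - 16)/(-1))/(-6 + (21 - 16)/(-1)) = -4*(9 - (-1)*5)/(-6 - 1*5) = -4*(9 - 1*(-5))/(-6 - 5) = -4*(9 + 5)/(-11) = -4*(-1)*14/11 = -1*(-56/11) = 56/11)
46196 + Y(-5, J(-12)) = 46196 + 56/11 = 508212/11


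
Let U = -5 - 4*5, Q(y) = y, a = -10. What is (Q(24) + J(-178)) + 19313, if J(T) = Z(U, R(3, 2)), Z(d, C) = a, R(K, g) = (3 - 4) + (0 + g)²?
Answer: 19327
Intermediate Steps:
U = -25 (U = -5 - 20 = -25)
R(K, g) = -1 + g²
Z(d, C) = -10
J(T) = -10
(Q(24) + J(-178)) + 19313 = (24 - 10) + 19313 = 14 + 19313 = 19327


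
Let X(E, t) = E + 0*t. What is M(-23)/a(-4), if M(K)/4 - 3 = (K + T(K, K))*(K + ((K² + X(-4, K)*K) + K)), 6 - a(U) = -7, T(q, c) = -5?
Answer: -64388/13 ≈ -4952.9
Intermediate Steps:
X(E, t) = E (X(E, t) = E + 0 = E)
a(U) = 13 (a(U) = 6 - 1*(-7) = 6 + 7 = 13)
M(K) = 12 + 4*(-5 + K)*(K² - 2*K) (M(K) = 12 + 4*((K - 5)*(K + ((K² - 4*K) + K))) = 12 + 4*((-5 + K)*(K + (K² - 3*K))) = 12 + 4*((-5 + K)*(K² - 2*K)) = 12 + 4*(-5 + K)*(K² - 2*K))
M(-23)/a(-4) = (12 - 28*(-23)² + 4*(-23)³ + 40*(-23))/13 = (12 - 28*529 + 4*(-12167) - 920)*(1/13) = (12 - 14812 - 48668 - 920)*(1/13) = -64388*1/13 = -64388/13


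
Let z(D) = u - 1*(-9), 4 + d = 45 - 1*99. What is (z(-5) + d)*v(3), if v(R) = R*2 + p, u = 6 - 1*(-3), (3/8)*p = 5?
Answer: -2320/3 ≈ -773.33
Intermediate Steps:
p = 40/3 (p = (8/3)*5 = 40/3 ≈ 13.333)
d = -58 (d = -4 + (45 - 1*99) = -4 + (45 - 99) = -4 - 54 = -58)
u = 9 (u = 6 + 3 = 9)
v(R) = 40/3 + 2*R (v(R) = R*2 + 40/3 = 2*R + 40/3 = 40/3 + 2*R)
z(D) = 18 (z(D) = 9 - 1*(-9) = 9 + 9 = 18)
(z(-5) + d)*v(3) = (18 - 58)*(40/3 + 2*3) = -40*(40/3 + 6) = -40*58/3 = -2320/3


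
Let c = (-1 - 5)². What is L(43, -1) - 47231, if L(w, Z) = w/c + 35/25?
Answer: -8501113/180 ≈ -47228.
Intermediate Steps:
c = 36 (c = (-6)² = 36)
L(w, Z) = 7/5 + w/36 (L(w, Z) = w/36 + 35/25 = w*(1/36) + 35*(1/25) = w/36 + 7/5 = 7/5 + w/36)
L(43, -1) - 47231 = (7/5 + (1/36)*43) - 47231 = (7/5 + 43/36) - 47231 = 467/180 - 47231 = -8501113/180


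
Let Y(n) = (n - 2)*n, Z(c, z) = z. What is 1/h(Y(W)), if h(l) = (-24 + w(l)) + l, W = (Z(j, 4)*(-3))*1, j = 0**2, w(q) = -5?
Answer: 1/139 ≈ 0.0071942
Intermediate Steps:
j = 0
W = -12 (W = (4*(-3))*1 = -12*1 = -12)
Y(n) = n*(-2 + n) (Y(n) = (-2 + n)*n = n*(-2 + n))
h(l) = -29 + l (h(l) = (-24 - 5) + l = -29 + l)
1/h(Y(W)) = 1/(-29 - 12*(-2 - 12)) = 1/(-29 - 12*(-14)) = 1/(-29 + 168) = 1/139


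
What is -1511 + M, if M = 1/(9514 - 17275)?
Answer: -11726872/7761 ≈ -1511.0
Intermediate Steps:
M = -1/7761 (M = 1/(-7761) = -1/7761 ≈ -0.00012885)
-1511 + M = -1511 - 1/7761 = -11726872/7761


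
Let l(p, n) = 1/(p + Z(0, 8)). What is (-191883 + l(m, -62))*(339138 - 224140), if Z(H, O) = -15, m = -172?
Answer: -4126372265756/187 ≈ -2.2066e+10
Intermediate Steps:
l(p, n) = 1/(-15 + p) (l(p, n) = 1/(p - 15) = 1/(-15 + p))
(-191883 + l(m, -62))*(339138 - 224140) = (-191883 + 1/(-15 - 172))*(339138 - 224140) = (-191883 + 1/(-187))*114998 = (-191883 - 1/187)*114998 = -35882122/187*114998 = -4126372265756/187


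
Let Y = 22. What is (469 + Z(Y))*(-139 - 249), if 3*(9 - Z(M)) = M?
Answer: -547856/3 ≈ -1.8262e+5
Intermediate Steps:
Z(M) = 9 - M/3
(469 + Z(Y))*(-139 - 249) = (469 + (9 - 1/3*22))*(-139 - 249) = (469 + (9 - 22/3))*(-388) = (469 + 5/3)*(-388) = (1412/3)*(-388) = -547856/3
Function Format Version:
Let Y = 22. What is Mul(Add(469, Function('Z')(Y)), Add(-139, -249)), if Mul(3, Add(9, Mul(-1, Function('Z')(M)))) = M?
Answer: Rational(-547856, 3) ≈ -1.8262e+5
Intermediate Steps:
Function('Z')(M) = Add(9, Mul(Rational(-1, 3), M))
Mul(Add(469, Function('Z')(Y)), Add(-139, -249)) = Mul(Add(469, Add(9, Mul(Rational(-1, 3), 22))), Add(-139, -249)) = Mul(Add(469, Add(9, Rational(-22, 3))), -388) = Mul(Add(469, Rational(5, 3)), -388) = Mul(Rational(1412, 3), -388) = Rational(-547856, 3)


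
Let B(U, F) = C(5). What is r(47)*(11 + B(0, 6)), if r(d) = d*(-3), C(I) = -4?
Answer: -987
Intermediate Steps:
r(d) = -3*d
B(U, F) = -4
r(47)*(11 + B(0, 6)) = (-3*47)*(11 - 4) = -141*7 = -987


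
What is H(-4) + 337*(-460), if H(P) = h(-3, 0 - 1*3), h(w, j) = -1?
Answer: -155021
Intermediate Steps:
H(P) = -1
H(-4) + 337*(-460) = -1 + 337*(-460) = -1 - 155020 = -155021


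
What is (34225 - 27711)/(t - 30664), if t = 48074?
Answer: 3257/8705 ≈ 0.37415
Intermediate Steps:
(34225 - 27711)/(t - 30664) = (34225 - 27711)/(48074 - 30664) = 6514/17410 = 6514*(1/17410) = 3257/8705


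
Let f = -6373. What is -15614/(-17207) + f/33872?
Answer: 419217197/582835504 ≈ 0.71927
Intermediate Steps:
-15614/(-17207) + f/33872 = -15614/(-17207) - 6373/33872 = -15614*(-1/17207) - 6373*1/33872 = 15614/17207 - 6373/33872 = 419217197/582835504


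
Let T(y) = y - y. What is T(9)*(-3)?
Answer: 0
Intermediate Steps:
T(y) = 0
T(9)*(-3) = 0*(-3) = 0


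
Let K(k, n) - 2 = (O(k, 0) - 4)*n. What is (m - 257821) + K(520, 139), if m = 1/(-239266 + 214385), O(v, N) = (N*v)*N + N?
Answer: -6428628376/24881 ≈ -2.5838e+5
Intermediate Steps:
O(v, N) = N + v*N² (O(v, N) = v*N² + N = N + v*N²)
m = -1/24881 (m = 1/(-24881) = -1/24881 ≈ -4.0191e-5)
K(k, n) = 2 - 4*n (K(k, n) = 2 + (0*(1 + 0*k) - 4)*n = 2 + (0*(1 + 0) - 4)*n = 2 + (0*1 - 4)*n = 2 + (0 - 4)*n = 2 - 4*n)
(m - 257821) + K(520, 139) = (-1/24881 - 257821) + (2 - 4*139) = -6414844302/24881 + (2 - 556) = -6414844302/24881 - 554 = -6428628376/24881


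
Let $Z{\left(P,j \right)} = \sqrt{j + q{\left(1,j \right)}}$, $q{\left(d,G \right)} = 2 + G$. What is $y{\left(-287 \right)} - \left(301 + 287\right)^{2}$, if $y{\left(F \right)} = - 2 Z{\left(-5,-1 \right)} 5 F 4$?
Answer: $-345744$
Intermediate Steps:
$Z{\left(P,j \right)} = \sqrt{2 + 2 j}$ ($Z{\left(P,j \right)} = \sqrt{j + \left(2 + j\right)} = \sqrt{2 + 2 j}$)
$y{\left(F \right)} = 0$ ($y{\left(F \right)} = - 2 \sqrt{2 + 2 \left(-1\right)} 5 F 4 = - 2 \sqrt{2 - 2} \cdot 20 F = - 2 \sqrt{0} \cdot 20 F = \left(-2\right) 0 \cdot 20 F = 0 \cdot 20 F = 0$)
$y{\left(-287 \right)} - \left(301 + 287\right)^{2} = 0 - \left(301 + 287\right)^{2} = 0 - 588^{2} = 0 - 345744 = -345744$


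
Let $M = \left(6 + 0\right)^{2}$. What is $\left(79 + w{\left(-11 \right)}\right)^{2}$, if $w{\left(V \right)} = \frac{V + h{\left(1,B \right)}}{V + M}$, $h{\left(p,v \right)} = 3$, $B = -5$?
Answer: $\frac{3869089}{625} \approx 6190.5$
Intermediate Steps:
$M = 36$ ($M = 6^{2} = 36$)
$w{\left(V \right)} = \frac{3 + V}{36 + V}$ ($w{\left(V \right)} = \frac{V + 3}{V + 36} = \frac{3 + V}{36 + V}$)
$\left(79 + w{\left(-11 \right)}\right)^{2} = \left(79 + \frac{3 - 11}{36 - 11}\right)^{2} = \left(79 + \frac{1}{25} \left(-8\right)\right)^{2} = \left(79 - \frac{8}{25}\right)^{2} = \left(\frac{1967}{25}\right)^{2} = \frac{3869089}{625}$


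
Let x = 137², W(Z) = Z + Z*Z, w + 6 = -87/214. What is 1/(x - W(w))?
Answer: 45796/857958877 ≈ 5.3378e-5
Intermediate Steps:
w = -1371/214 (w = -6 - 87/214 = -1371/214 ≈ -6.4065)
W(Z) = Z + Z²
x = 18769
1/(x - W(w)) = 1/(18769 - (-1371)*(1 - 1371/214)/214) = 1/(18769 - (-1371)*(-1157)/(214*214)) = 1/(18769 - 1*1586247/45796) = 1/(18769 - 1586247/45796) = 1/(857958877/45796) = 45796/857958877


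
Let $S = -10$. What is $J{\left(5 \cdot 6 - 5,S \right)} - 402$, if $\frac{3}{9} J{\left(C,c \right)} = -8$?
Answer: $-426$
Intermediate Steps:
$J{\left(C,c \right)} = -24$ ($J{\left(C,c \right)} = 3 \left(-8\right) = -24$)
$J{\left(5 \cdot 6 - 5,S \right)} - 402 = -24 - 402 = -426$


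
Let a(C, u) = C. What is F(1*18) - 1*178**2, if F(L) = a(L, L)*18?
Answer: -31360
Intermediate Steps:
F(L) = 18*L (F(L) = L*18 = 18*L)
F(1*18) - 1*178**2 = 18*(1*18) - 1*178**2 = 18*18 - 1*31684 = 324 - 31684 = -31360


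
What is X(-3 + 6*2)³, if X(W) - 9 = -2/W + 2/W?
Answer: 729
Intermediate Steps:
X(W) = 9 (X(W) = 9 + (-2/W + 2/W) = 9 + 0 = 9)
X(-3 + 6*2)³ = 9³ = 729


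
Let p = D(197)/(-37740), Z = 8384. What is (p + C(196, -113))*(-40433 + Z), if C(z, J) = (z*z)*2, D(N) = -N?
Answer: -30976852805991/12580 ≈ -2.4624e+9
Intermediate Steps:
p = 197/37740 (p = -1*197/(-37740) = -197*(-1/37740) = 197/37740 ≈ 0.0052199)
C(z, J) = 2*z² (C(z, J) = z²*2 = 2*z²)
(p + C(196, -113))*(-40433 + Z) = (197/37740 + 2*196²)*(-40433 + 8384) = (197/37740 + 2*38416)*(-32049) = (197/37740 + 76832)*(-32049) = (2899639877/37740)*(-32049) = -30976852805991/12580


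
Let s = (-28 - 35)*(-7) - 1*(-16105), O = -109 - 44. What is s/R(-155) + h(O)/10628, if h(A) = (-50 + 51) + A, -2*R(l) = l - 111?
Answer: 43957668/353381 ≈ 124.39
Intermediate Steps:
O = -153
R(l) = 111/2 - l/2 (R(l) = -(l - 111)/2 = -(-111 + l)/2 = 111/2 - l/2)
h(A) = 1 + A
s = 16546 (s = -63*(-7) + 16105 = 441 + 16105 = 16546)
s/R(-155) + h(O)/10628 = 16546/(111/2 - ½*(-155)) + (1 - 153)/10628 = 16546/(111/2 + 155/2) - 152*1/10628 = 16546/133 - 38/2657 = 43957668/353381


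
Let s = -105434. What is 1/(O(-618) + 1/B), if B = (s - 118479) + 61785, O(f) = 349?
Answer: 162128/56582671 ≈ 0.0028653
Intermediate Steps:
B = -162128 (B = (-105434 - 118479) + 61785 = -223913 + 61785 = -162128)
1/(O(-618) + 1/B) = 1/(349 + 1/(-162128)) = 1/(349 - 1/162128) = 1/(56582671/162128) = 162128/56582671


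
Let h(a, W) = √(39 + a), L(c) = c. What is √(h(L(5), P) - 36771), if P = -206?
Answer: √(-36771 + 2*√11) ≈ 191.74*I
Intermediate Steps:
√(h(L(5), P) - 36771) = √(√(39 + 5) - 36771) = √(√44 - 36771) = √(2*√11 - 36771) = √(-36771 + 2*√11)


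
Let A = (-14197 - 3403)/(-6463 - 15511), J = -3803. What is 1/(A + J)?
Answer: -10987/41774761 ≈ -0.00026301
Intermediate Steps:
A = 8800/10987 (A = -17600/(-21974) = -17600*(-1/21974) = 8800/10987 ≈ 0.80095)
1/(A + J) = 1/(8800/10987 - 3803) = 1/(-41774761/10987) = -10987/41774761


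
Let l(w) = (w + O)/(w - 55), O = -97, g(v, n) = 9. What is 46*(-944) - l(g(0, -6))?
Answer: -998796/23 ≈ -43426.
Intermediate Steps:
l(w) = (-97 + w)/(-55 + w) (l(w) = (w - 97)/(w - 55) = (-97 + w)/(-55 + w))
46*(-944) - l(g(0, -6)) = 46*(-944) - (-97 + 9)/(-55 + 9) = -43424 - (-88)/(-46) = -43424 - (-1)*(-88)/46 = -43424 - 1*44/23 = -43424 - 44/23 = -998796/23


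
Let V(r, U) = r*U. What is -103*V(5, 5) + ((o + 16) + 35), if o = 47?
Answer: -2477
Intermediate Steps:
V(r, U) = U*r
-103*V(5, 5) + ((o + 16) + 35) = -515*5 + ((47 + 16) + 35) = -103*25 + (63 + 35) = -2575 + 98 = -2477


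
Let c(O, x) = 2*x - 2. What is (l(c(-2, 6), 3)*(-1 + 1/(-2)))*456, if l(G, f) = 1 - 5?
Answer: 2736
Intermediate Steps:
c(O, x) = -2 + 2*x
l(G, f) = -4
(l(c(-2, 6), 3)*(-1 + 1/(-2)))*456 = -4*(-1 + 1/(-2))*456 = -4*(-1 - ½)*456 = -4*(-3/2)*456 = 6*456 = 2736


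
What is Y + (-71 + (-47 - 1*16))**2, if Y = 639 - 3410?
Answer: 15185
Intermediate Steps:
Y = -2771
Y + (-71 + (-47 - 1*16))**2 = -2771 + (-71 + (-47 - 1*16))**2 = -2771 + (-71 + (-47 - 16))**2 = -2771 + (-71 - 63)**2 = -2771 + (-134)**2 = -2771 + 17956 = 15185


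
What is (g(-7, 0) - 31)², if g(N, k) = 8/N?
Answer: 50625/49 ≈ 1033.2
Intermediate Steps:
(g(-7, 0) - 31)² = (8/(-7) - 31)² = (8*(-⅐) - 31)² = (-8/7 - 31)² = (-225/7)² = 50625/49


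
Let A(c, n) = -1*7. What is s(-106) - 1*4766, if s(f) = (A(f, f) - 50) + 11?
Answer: -4812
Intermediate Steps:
A(c, n) = -7
s(f) = -46 (s(f) = (-7 - 50) + 11 = -57 + 11 = -46)
s(-106) - 1*4766 = -46 - 1*4766 = -46 - 4766 = -4812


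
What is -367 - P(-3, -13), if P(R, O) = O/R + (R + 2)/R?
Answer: -1115/3 ≈ -371.67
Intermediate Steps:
P(R, O) = O/R + (2 + R)/R
-367 - P(-3, -13) = -367 - (2 - 13 - 3)/(-3) = -367 - (-1)*(-14)/3 = -367 - 1*14/3 = -367 - 14/3 = -1115/3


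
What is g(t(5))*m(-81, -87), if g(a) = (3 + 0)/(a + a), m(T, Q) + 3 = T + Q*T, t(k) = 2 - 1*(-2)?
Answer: 20889/8 ≈ 2611.1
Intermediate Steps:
t(k) = 4 (t(k) = 2 + 2 = 4)
m(T, Q) = -3 + T + Q*T (m(T, Q) = -3 + (T + Q*T) = -3 + T + Q*T)
g(a) = 3/(2*a) (g(a) = 3/((2*a)) = 3*(1/(2*a)) = 3/(2*a))
g(t(5))*m(-81, -87) = ((3/2)/4)*(-3 - 81 - 87*(-81)) = ((3/2)*(¼))*(-3 - 81 + 7047) = (3/8)*6963 = 20889/8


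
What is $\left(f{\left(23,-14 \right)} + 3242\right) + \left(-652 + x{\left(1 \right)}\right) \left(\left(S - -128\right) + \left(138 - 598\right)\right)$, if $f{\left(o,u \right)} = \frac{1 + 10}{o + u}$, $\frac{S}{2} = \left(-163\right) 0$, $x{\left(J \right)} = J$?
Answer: $\frac{1974377}{9} \approx 2.1938 \cdot 10^{5}$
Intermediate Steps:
$S = 0$ ($S = 2 \left(\left(-163\right) 0\right) = 2 \cdot 0 = 0$)
$f{\left(o,u \right)} = \frac{11}{o + u}$
$\left(f{\left(23,-14 \right)} + 3242\right) + \left(-652 + x{\left(1 \right)}\right) \left(\left(S - -128\right) + \left(138 - 598\right)\right) = \left(\frac{11}{23 - 14} + 3242\right) + \left(-652 + 1\right) \left(\left(0 - -128\right) + \left(138 - 598\right)\right) = \left(\frac{11}{9} + 3242\right) - 651 \left(\left(0 + 128\right) + \left(138 - 598\right)\right) = \left(11 \cdot \frac{1}{9} + 3242\right) - 651 \left(128 - 460\right) = \left(\frac{11}{9} + 3242\right) - -216132 = \frac{29189}{9} + 216132 = \frac{1974377}{9}$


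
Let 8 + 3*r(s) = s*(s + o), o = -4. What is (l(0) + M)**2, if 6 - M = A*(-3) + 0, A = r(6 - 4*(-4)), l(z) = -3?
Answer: 152881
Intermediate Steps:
r(s) = -8/3 + s*(-4 + s)/3 (r(s) = -8/3 + (s*(s - 4))/3 = -8/3 + (s*(-4 + s))/3 = -8/3 + s*(-4 + s)/3)
A = 388/3 (A = -8/3 - 4*(6 - 4*(-4))/3 + (6 - 4*(-4))**2/3 = -8/3 - 4*(6 + 16)/3 + (6 + 16)**2/3 = -8/3 - 4/3*22 + (1/3)*22**2 = -8/3 - 88/3 + (1/3)*484 = -8/3 - 88/3 + 484/3 = 388/3 ≈ 129.33)
M = 394 (M = 6 - ((388/3)*(-3) + 0) = 6 - (-388 + 0) = 6 - 1*(-388) = 6 + 388 = 394)
(l(0) + M)**2 = (-3 + 394)**2 = 391**2 = 152881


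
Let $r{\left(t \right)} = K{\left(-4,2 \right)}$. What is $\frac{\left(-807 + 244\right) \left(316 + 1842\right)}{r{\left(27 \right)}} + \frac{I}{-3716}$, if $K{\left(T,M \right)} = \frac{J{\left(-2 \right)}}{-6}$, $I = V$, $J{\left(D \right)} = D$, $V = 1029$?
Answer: $- \frac{13544308221}{3716} \approx -3.6449 \cdot 10^{6}$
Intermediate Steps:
$I = 1029$
$K{\left(T,M \right)} = \frac{1}{3}$ ($K{\left(T,M \right)} = - \frac{2}{-6} = \left(-2\right) \left(- \frac{1}{6}\right) = \frac{1}{3}$)
$r{\left(t \right)} = \frac{1}{3}$
$\frac{\left(-807 + 244\right) \left(316 + 1842\right)}{r{\left(27 \right)}} + \frac{I}{-3716} = \left(-807 + 244\right) \left(316 + 1842\right) \frac{1}{\frac{1}{3}} + \frac{1029}{-3716} = \left(-563\right) 2158 \cdot 3 + 1029 \left(- \frac{1}{3716}\right) = \left(-1214954\right) 3 - \frac{1029}{3716} = -3644862 - \frac{1029}{3716} = - \frac{13544308221}{3716}$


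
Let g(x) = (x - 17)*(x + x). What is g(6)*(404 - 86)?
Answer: -41976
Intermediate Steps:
g(x) = 2*x*(-17 + x) (g(x) = (-17 + x)*(2*x) = 2*x*(-17 + x))
g(6)*(404 - 86) = (2*6*(-17 + 6))*(404 - 86) = (2*6*(-11))*318 = -132*318 = -41976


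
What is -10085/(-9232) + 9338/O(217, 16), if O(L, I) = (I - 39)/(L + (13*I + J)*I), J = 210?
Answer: -25881255675/9232 ≈ -2.8034e+6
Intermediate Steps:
O(L, I) = (-39 + I)/(L + I*(210 + 13*I)) (O(L, I) = (I - 39)/(L + (13*I + 210)*I) = (-39 + I)/(L + (210 + 13*I)*I) = (-39 + I)/(L + I*(210 + 13*I)))
-10085/(-9232) + 9338/O(217, 16) = -10085/(-9232) + 9338/(((-39 + 16)/(217 + 13*16² + 210*16))) = -10085*(-1/9232) + 9338/((-23/(217 + 13*256 + 3360))) = 10085/9232 + 9338/((-23/(217 + 3328 + 3360))) = 10085/9232 + 9338/((-23/6905)) = 10085/9232 + 9338/(((1/6905)*(-23))) = 10085/9232 + 9338/(-23/6905) = 10085/9232 + 9338*(-6905/23) = 10085/9232 - 2803430 = -25881255675/9232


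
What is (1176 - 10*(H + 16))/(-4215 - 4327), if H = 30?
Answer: -358/4271 ≈ -0.083821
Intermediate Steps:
(1176 - 10*(H + 16))/(-4215 - 4327) = (1176 - 10*(30 + 16))/(-4215 - 4327) = (1176 - 10*46)/(-8542) = (1176 - 460)*(-1/8542) = 716*(-1/8542) = -358/4271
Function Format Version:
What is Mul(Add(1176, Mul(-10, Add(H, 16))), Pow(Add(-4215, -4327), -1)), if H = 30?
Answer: Rational(-358, 4271) ≈ -0.083821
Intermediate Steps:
Mul(Add(1176, Mul(-10, Add(H, 16))), Pow(Add(-4215, -4327), -1)) = Mul(Add(1176, Mul(-10, Add(30, 16))), Pow(Add(-4215, -4327), -1)) = Mul(Add(1176, Mul(-10, 46)), Pow(-8542, -1)) = Mul(Add(1176, -460), Rational(-1, 8542)) = Mul(716, Rational(-1, 8542)) = Rational(-358, 4271)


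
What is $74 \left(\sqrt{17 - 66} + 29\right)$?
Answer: $2146 + 518 i \approx 2146.0 + 518.0 i$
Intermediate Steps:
$74 \left(\sqrt{17 - 66} + 29\right) = 74 \left(\sqrt{-49} + 29\right) = 74 \left(7 i + 29\right) = 74 \left(29 + 7 i\right) = 2146 + 518 i$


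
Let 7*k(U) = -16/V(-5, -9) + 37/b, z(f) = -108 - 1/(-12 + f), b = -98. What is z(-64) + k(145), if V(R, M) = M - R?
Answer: -2801511/26068 ≈ -107.47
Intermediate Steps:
k(U) = 355/686 (k(U) = (-16/(-9 - 1*(-5)) + 37/(-98))/7 = (-16/(-9 + 5) + 37*(-1/98))/7 = (-16/(-4) - 37/98)/7 = (-16*(-¼) - 37/98)/7 = (4 - 37/98)/7 = (⅐)*(355/98) = 355/686)
z(-64) + k(145) = (1295 - 108*(-64))/(-12 - 64) + 355/686 = (1295 + 6912)/(-76) + 355/686 = -1/76*8207 + 355/686 = -8207/76 + 355/686 = -2801511/26068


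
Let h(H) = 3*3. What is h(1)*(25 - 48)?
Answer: -207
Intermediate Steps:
h(H) = 9
h(1)*(25 - 48) = 9*(25 - 48) = 9*(-23) = -207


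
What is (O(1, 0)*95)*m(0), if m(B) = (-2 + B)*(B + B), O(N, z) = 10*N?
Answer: 0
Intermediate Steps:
m(B) = 2*B*(-2 + B) (m(B) = (-2 + B)*(2*B) = 2*B*(-2 + B))
(O(1, 0)*95)*m(0) = ((10*1)*95)*(2*0*(-2 + 0)) = (10*95)*(2*0*(-2)) = 950*0 = 0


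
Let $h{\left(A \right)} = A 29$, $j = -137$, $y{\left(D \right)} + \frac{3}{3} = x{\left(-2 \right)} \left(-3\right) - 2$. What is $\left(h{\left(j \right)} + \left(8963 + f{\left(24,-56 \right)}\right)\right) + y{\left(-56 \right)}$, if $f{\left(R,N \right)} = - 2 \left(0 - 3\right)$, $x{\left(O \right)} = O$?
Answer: $4999$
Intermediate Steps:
$f{\left(R,N \right)} = 6$ ($f{\left(R,N \right)} = \left(-2\right) \left(-3\right) = 6$)
$y{\left(D \right)} = 3$ ($y{\left(D \right)} = -1 - -4 = -1 + \left(6 - 2\right) = -1 + 4 = 3$)
$h{\left(A \right)} = 29 A$
$\left(h{\left(j \right)} + \left(8963 + f{\left(24,-56 \right)}\right)\right) + y{\left(-56 \right)} = \left(29 \left(-137\right) + \left(8963 + 6\right)\right) + 3 = \left(-3973 + 8969\right) + 3 = 4996 + 3 = 4999$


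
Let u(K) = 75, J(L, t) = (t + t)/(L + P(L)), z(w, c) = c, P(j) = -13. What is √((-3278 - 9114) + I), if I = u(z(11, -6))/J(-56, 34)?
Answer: I*√14413127/34 ≈ 111.66*I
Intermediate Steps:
J(L, t) = 2*t/(-13 + L) (J(L, t) = (t + t)/(L - 13) = (2*t)/(-13 + L) = 2*t/(-13 + L))
I = -5175/68 (I = 75/((2*34/(-13 - 56))) = 75/((2*34/(-69))) = 75/((2*34*(-1/69))) = 75/(-68/69) = 75*(-69/68) = -5175/68 ≈ -76.103)
√((-3278 - 9114) + I) = √((-3278 - 9114) - 5175/68) = √(-12392 - 5175/68) = √(-847831/68) = I*√14413127/34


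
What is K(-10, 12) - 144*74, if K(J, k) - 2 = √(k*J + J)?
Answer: -10654 + I*√130 ≈ -10654.0 + 11.402*I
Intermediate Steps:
K(J, k) = 2 + √(J + J*k) (K(J, k) = 2 + √(k*J + J) = 2 + √(J*k + J) = 2 + √(J + J*k))
K(-10, 12) - 144*74 = (2 + √(-10*(1 + 12))) - 144*74 = (2 + √(-10*13)) - 10656 = (2 + √(-130)) - 10656 = (2 + I*√130) - 10656 = -10654 + I*√130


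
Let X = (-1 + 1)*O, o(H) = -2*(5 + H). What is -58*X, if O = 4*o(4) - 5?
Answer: 0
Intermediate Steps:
o(H) = -10 - 2*H
O = -77 (O = 4*(-10 - 2*4) - 5 = 4*(-10 - 8) - 5 = 4*(-18) - 5 = -72 - 5 = -77)
X = 0 (X = (-1 + 1)*(-77) = 0*(-77) = 0)
-58*X = -58*0 = 0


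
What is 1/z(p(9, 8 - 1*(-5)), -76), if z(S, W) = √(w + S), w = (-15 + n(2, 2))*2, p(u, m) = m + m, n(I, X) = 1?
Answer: -I*√2/2 ≈ -0.70711*I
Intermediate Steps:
p(u, m) = 2*m
w = -28 (w = (-15 + 1)*2 = -14*2 = -28)
z(S, W) = √(-28 + S)
1/z(p(9, 8 - 1*(-5)), -76) = 1/(√(-28 + 2*(8 - 1*(-5)))) = 1/(√(-28 + 2*(8 + 5))) = 1/(√(-28 + 2*13)) = 1/(√(-28 + 26)) = 1/(√(-2)) = 1/(I*√2) = -I*√2/2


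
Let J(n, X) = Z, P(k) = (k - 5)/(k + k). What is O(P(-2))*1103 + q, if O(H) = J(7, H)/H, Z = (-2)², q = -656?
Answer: 13056/7 ≈ 1865.1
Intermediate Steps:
P(k) = (-5 + k)/(2*k) (P(k) = (-5 + k)/((2*k)) = (-5 + k)*(1/(2*k)) = (-5 + k)/(2*k))
Z = 4
J(n, X) = 4
O(H) = 4/H
O(P(-2))*1103 + q = (4/(((½)*(-5 - 2)/(-2))))*1103 - 656 = (4/(((½)*(-½)*(-7))))*1103 - 656 = (4/(7/4))*1103 - 656 = (4*(4/7))*1103 - 656 = (16/7)*1103 - 656 = 17648/7 - 656 = 13056/7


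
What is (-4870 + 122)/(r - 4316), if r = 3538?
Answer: 2374/389 ≈ 6.1028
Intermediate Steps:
(-4870 + 122)/(r - 4316) = (-4870 + 122)/(3538 - 4316) = -4748/(-778) = -4748*(-1/778) = 2374/389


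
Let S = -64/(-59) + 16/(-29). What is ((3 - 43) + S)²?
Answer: 4560030784/2927521 ≈ 1557.6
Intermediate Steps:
S = 912/1711 (S = -64*(-1/59) + 16*(-1/29) = 64/59 - 16/29 = 912/1711 ≈ 0.53302)
((3 - 43) + S)² = ((3 - 43) + 912/1711)² = (-40 + 912/1711)² = (-67528/1711)² = 4560030784/2927521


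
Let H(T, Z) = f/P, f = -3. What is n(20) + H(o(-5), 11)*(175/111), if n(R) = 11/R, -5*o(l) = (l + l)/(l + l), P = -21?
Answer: 1721/2220 ≈ 0.77523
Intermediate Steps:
o(l) = -⅕ (o(l) = -(l + l)/(5*(l + l)) = -2*l/(5*(2*l)) = -2*l*1/(2*l)/5 = -⅕*1 = -⅕)
H(T, Z) = ⅐ (H(T, Z) = -3/(-21) = -3*(-1/21) = ⅐)
n(20) + H(o(-5), 11)*(175/111) = 11/20 + (175/111)/7 = 11*(1/20) + (175*(1/111))/7 = 11/20 + (⅐)*(175/111) = 11/20 + 25/111 = 1721/2220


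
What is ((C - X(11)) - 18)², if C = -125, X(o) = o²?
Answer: 69696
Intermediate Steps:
((C - X(11)) - 18)² = ((-125 - 1*11²) - 18)² = ((-125 - 1*121) - 18)² = ((-125 - 121) - 18)² = (-246 - 18)² = (-264)² = 69696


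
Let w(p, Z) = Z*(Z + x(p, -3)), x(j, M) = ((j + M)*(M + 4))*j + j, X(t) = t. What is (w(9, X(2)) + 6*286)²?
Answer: 3407716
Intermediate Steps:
x(j, M) = j + j*(4 + M)*(M + j) (x(j, M) = ((M + j)*(4 + M))*j + j = ((4 + M)*(M + j))*j + j = j*(4 + M)*(M + j) + j = j + j*(4 + M)*(M + j))
w(p, Z) = Z*(Z + p*(-2 + p)) (w(p, Z) = Z*(Z + p*(1 + (-3)² + 4*(-3) + 4*p - 3*p)) = Z*(Z + p*(1 + 9 - 12 + 4*p - 3*p)) = Z*(Z + p*(-2 + p)))
(w(9, X(2)) + 6*286)² = (2*(2 + 9*(-2 + 9)) + 6*286)² = (2*(2 + 9*7) + 1716)² = (2*(2 + 63) + 1716)² = (2*65 + 1716)² = (130 + 1716)² = 1846² = 3407716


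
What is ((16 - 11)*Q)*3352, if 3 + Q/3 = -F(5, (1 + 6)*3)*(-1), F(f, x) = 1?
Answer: -100560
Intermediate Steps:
Q = -6 (Q = -9 + 3*(-1*1*(-1)) = -9 + 3*(-1*(-1)) = -9 + 3*1 = -9 + 3 = -6)
((16 - 11)*Q)*3352 = ((16 - 11)*(-6))*3352 = (5*(-6))*3352 = -30*3352 = -100560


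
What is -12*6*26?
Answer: -1872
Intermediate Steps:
-12*6*26 = -72*26 = -1872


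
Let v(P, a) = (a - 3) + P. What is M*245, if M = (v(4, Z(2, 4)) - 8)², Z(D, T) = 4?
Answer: 2205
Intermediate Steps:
v(P, a) = -3 + P + a (v(P, a) = (-3 + a) + P = -3 + P + a)
M = 9 (M = ((-3 + 4 + 4) - 8)² = (5 - 8)² = (-3)² = 9)
M*245 = 9*245 = 2205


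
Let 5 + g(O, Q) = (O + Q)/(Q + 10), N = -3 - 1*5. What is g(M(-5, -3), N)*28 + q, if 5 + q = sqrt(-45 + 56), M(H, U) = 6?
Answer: -173 + sqrt(11) ≈ -169.68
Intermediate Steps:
N = -8 (N = -3 - 5 = -8)
q = -5 + sqrt(11) (q = -5 + sqrt(-45 + 56) = -5 + sqrt(11) ≈ -1.6834)
g(O, Q) = -5 + (O + Q)/(10 + Q) (g(O, Q) = -5 + (O + Q)/(Q + 10) = -5 + (O + Q)/(10 + Q))
g(M(-5, -3), N)*28 + q = ((-50 + 6 - 4*(-8))/(10 - 8))*28 + (-5 + sqrt(11)) = ((-50 + 6 + 32)/2)*28 + (-5 + sqrt(11)) = ((1/2)*(-12))*28 + (-5 + sqrt(11)) = -6*28 + (-5 + sqrt(11)) = -168 + (-5 + sqrt(11)) = -173 + sqrt(11)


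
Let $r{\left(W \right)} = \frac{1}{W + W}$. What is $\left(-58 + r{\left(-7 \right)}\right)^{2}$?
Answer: $\frac{660969}{196} \approx 3372.3$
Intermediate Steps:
$r{\left(W \right)} = \frac{1}{2 W}$
$\left(-58 + r{\left(-7 \right)}\right)^{2} = \left(-58 + \frac{1}{2 \left(-7\right)}\right)^{2} = \left(-58 + \frac{1}{2} \left(- \frac{1}{7}\right)\right)^{2} = \left(-58 - \frac{1}{14}\right)^{2} = \left(- \frac{813}{14}\right)^{2} = \frac{660969}{196}$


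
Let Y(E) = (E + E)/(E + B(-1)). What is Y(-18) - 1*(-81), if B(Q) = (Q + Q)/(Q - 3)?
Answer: 2907/35 ≈ 83.057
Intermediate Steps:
B(Q) = 2*Q/(-3 + Q) (B(Q) = (2*Q)/(-3 + Q) = 2*Q/(-3 + Q))
Y(E) = 2*E/(1/2 + E) (Y(E) = (E + E)/(E + 2*(-1)/(-3 - 1)) = (2*E)/(E + 2*(-1)/(-4)) = (2*E)/(E + 2*(-1)*(-1/4)) = (2*E)/(E + 1/2) = (2*E)/(1/2 + E) = 2*E/(1/2 + E))
Y(-18) - 1*(-81) = 4*(-18)/(1 + 2*(-18)) - 1*(-81) = 4*(-18)/(1 - 36) + 81 = 4*(-18)/(-35) + 81 = 4*(-18)*(-1/35) + 81 = 72/35 + 81 = 2907/35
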